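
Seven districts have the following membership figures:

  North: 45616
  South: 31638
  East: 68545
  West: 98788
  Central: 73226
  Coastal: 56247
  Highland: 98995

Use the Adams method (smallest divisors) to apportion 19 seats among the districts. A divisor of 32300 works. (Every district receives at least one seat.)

With modified divisor 32300: modified quotas North 1.412, South 0.980, East 2.122, West 3.058, Central 2.267, Coastal 1.741, Highland 3.065.
Rounding up: North 2, South 1, East 3, West 4, Central 3, Coastal 2, Highland 4 (total 19).

North=2, South=1, East=3, West=4, Central=3, Coastal=2, Highland=4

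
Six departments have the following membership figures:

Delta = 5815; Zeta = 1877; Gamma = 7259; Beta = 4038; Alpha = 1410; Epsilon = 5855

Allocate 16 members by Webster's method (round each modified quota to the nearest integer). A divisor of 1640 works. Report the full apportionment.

With modified divisor 1640: modified quotas Delta 3.546, Zeta 1.145, Gamma 4.426, Beta 2.462, Alpha 0.860, Epsilon 3.570.
Rounding to the nearest integer: Delta 4, Zeta 1, Gamma 4, Beta 2, Alpha 1, Epsilon 4 (total 16).

Delta 4; Zeta 1; Gamma 4; Beta 2; Alpha 1; Epsilon 4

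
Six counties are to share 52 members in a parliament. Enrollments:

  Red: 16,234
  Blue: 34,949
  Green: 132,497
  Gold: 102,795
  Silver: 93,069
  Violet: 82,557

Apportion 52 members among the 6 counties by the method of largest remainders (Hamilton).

The standard divisor is 462101/52 ≈ 8886.558.
Standard quotas: Red 1.8268, Blue 3.9328, Green 14.9098, Gold 11.5675, Silver 10.4730, Violet 9.2901.
Lower quotas: Red 1, Blue 3, Green 14, Gold 11, Silver 10, Violet 9 (sum 48, leaving 4 seats).
Remainders in descending order: Blue 0.9328, Green 0.9098, Red 0.8268, Gold 0.5675, Silver 0.4730, Violet 0.2901.
The surplus seats go to Blue, Green, Red, Gold.

Red 2, Blue 4, Green 15, Gold 12, Silver 10, Violet 9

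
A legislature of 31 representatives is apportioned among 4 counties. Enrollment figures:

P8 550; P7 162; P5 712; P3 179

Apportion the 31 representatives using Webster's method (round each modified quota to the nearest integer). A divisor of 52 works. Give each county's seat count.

P8: 11, P7: 3, P5: 14, P3: 3

With modified divisor 52: modified quotas P8 10.577, P7 3.115, P5 13.692, P3 3.442.
Rounding to the nearest integer: P8 11, P7 3, P5 14, P3 3 (total 31).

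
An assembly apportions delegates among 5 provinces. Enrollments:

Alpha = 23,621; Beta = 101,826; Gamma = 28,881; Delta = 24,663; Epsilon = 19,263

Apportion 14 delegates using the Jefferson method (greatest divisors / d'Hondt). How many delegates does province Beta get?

Standard divisor 198254/14 ≈ 14161; standard quotas: Alpha 1.668, Beta 7.191, Gamma 2.039, Delta 1.742, Epsilon 1.360.
Rounding down gives 1, 7, 2, 1, 1 = 12 seats, so the divisor must be adjusted.
With modified divisor 12100: modified quotas Alpha 1.952, Beta 8.415, Gamma 2.387, Delta 2.038, Epsilon 1.592.
Rounding down: Alpha 1, Beta 8, Gamma 2, Delta 2, Epsilon 1 (total 14).
Beta receives 8.

8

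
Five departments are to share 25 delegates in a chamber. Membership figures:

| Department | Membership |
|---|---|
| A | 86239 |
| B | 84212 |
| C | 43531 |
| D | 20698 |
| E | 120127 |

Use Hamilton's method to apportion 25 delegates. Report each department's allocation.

Standard divisor: 354807 ÷ 25 ≈ 14192.28.
Standard quotas: A 6.0765, B 5.9336, C 3.0672, D 1.4584, E 8.4642.
Lower quotas: A 6, B 5, C 3, D 1, E 8 (sum 23, leaving 2 seats).
Remainders in descending order: B 0.9336, E 0.4642, D 0.4584, A 0.0765, C 0.0672.
The surplus seats go to B, E.

A: 6; B: 6; C: 3; D: 1; E: 9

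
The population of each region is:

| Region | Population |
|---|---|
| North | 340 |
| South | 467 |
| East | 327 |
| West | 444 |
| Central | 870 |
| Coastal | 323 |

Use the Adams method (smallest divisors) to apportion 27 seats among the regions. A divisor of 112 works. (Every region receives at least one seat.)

North: 4; South: 5; East: 3; West: 4; Central: 8; Coastal: 3

With modified divisor 112: modified quotas North 3.036, South 4.170, East 2.920, West 3.964, Central 7.768, Coastal 2.884.
Rounding up: North 4, South 5, East 3, West 4, Central 8, Coastal 3 (total 27).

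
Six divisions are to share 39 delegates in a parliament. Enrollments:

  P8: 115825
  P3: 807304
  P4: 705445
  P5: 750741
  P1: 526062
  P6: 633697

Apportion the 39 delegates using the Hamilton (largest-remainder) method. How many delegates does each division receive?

Total 3539074; standard divisor 3539074/39 ≈ 90745.487.
Standard quotas: P8 1.2764, P3 8.8964, P4 7.7739, P5 8.2730, P1 5.7971, P6 6.9832.
Lower quotas: P8 1, P3 8, P4 7, P5 8, P1 5, P6 6 (sum 35, leaving 4 seats).
Remainders in descending order: P6 0.9832, P3 0.8964, P1 0.7971, P4 0.7739, P8 0.2764, P5 0.2730.
Largest remainders: P6, P3, P1, P4 receive the extra seats.

P8: 1, P3: 9, P4: 8, P5: 8, P1: 6, P6: 7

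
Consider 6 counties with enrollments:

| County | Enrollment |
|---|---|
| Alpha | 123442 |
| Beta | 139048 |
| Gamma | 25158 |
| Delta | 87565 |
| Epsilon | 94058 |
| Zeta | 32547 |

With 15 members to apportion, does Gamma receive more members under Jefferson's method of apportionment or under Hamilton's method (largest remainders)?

Jefferson: Alpha 4, Beta 4, Gamma 0, Delta 3, Epsilon 3, Zeta 1.
Hamilton: Alpha 4, Beta 4, Gamma 1, Delta 2, Epsilon 3, Zeta 1.
Gamma gets 0 under Jefferson and 1 under Hamilton.

Hamilton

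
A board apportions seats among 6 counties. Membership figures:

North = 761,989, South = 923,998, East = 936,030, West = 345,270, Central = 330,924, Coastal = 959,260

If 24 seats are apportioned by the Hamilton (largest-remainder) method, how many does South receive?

5

Standard divisor: 4257471 ÷ 24 ≈ 177394.625.
Standard quotas: North 4.2954, South 5.2087, East 5.2765, West 1.9463, Central 1.8655, Coastal 5.4075.
Lower quotas: North 4, South 5, East 5, West 1, Central 1, Coastal 5 (sum 21, leaving 3 seats).
Remainders in descending order: West 0.9463, Central 0.8655, Coastal 0.4075, North 0.2954, East 0.2765, South 0.2087.
The surplus seats go to West, Central, Coastal.
South receives 5.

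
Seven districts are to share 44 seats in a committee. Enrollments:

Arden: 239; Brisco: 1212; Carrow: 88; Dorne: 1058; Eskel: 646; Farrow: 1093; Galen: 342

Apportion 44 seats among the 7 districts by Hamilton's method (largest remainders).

Arden 2, Brisco 12, Carrow 1, Dorne 10, Eskel 6, Farrow 10, Galen 3

Standard divisor: 4678 ÷ 44 ≈ 106.318.
Standard quotas: Arden 2.248, Brisco 11.400, Carrow 0.828, Dorne 9.951, Eskel 6.076, Farrow 10.280, Galen 3.217.
Lower quotas: Arden 2, Brisco 11, Carrow 0, Dorne 9, Eskel 6, Farrow 10, Galen 3 (sum 41, leaving 3 seats).
Remainders in descending order: Dorne 0.951, Carrow 0.828, Brisco 0.400, Farrow 0.280, Arden 0.248, Galen 0.217, Eskel 0.076.
The surplus seats go to Dorne, Carrow, Brisco.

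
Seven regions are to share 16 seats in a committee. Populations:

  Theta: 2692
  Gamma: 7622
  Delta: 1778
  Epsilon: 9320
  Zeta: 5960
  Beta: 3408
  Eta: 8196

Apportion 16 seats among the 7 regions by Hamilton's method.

Theta: 1, Gamma: 3, Delta: 1, Epsilon: 4, Zeta: 3, Beta: 1, Eta: 3

The standard divisor is 38976/16 = 2436.
Standard quotas: Theta 1.1051, Gamma 3.1289, Delta 0.7299, Epsilon 3.8259, Zeta 2.4466, Beta 1.3990, Eta 3.3645.
Lower quotas: Theta 1, Gamma 3, Delta 0, Epsilon 3, Zeta 2, Beta 1, Eta 3 (sum 13, leaving 3 seats).
Remainders in descending order: Epsilon 0.8259, Delta 0.7299, Zeta 0.4466, Beta 0.3990, Eta 0.3645, Gamma 0.1289, Theta 0.1051.
Largest remainders: Epsilon, Delta, Zeta receive the extra seats.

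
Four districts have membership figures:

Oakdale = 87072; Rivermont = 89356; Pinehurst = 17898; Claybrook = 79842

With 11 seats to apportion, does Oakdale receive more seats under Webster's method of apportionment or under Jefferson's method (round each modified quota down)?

Jefferson

Webster: Oakdale 3, Rivermont 4, Pinehurst 1, Claybrook 3.
Jefferson: Oakdale 4, Rivermont 4, Pinehurst 0, Claybrook 3.
Oakdale gets 3 under Webster and 4 under Jefferson.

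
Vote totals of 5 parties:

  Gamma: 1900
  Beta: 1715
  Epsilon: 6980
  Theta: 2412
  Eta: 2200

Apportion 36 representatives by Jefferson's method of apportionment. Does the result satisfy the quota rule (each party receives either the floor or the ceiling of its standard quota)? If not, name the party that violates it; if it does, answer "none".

none

Standard quotas: Gamma 4.498, Beta 4.060, Epsilon 16.524, Theta 5.710, Eta 5.208.
Jefferson allocation: Gamma 4, Beta 4, Epsilon 17, Theta 6, Eta 5.
Every allocation lies between the lower and upper quota.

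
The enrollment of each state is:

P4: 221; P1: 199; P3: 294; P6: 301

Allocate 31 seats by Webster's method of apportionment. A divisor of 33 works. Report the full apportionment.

P4 7, P1 6, P3 9, P6 9

With modified divisor 33: modified quotas P4 6.697, P1 6.030, P3 8.909, P6 9.121.
Rounding to the nearest integer: P4 7, P1 6, P3 9, P6 9 (total 31).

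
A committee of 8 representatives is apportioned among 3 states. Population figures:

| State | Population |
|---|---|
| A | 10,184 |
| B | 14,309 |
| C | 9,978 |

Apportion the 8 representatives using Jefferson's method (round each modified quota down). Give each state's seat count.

A=2, B=4, C=2

Standard divisor 34471/8 ≈ 4308.875; standard quotas: A 2.363, B 3.321, C 2.316.
Rounding down gives 2, 3, 2 = 7 seats, so the divisor must be adjusted.
With modified divisor 3500: modified quotas A 2.910, B 4.088, C 2.851.
Rounding down: A 2, B 4, C 2 (total 8).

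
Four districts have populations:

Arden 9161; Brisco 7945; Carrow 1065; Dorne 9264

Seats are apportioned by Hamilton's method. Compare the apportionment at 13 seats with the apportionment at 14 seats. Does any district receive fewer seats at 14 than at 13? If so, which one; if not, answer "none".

Carrow

At 13 seats: Arden 4, Brisco 4, Carrow 1, Dorne 4.
At 14 seats: Arden 5, Brisco 4, Carrow 0, Dorne 5.
Carrow drops from 1 to 0.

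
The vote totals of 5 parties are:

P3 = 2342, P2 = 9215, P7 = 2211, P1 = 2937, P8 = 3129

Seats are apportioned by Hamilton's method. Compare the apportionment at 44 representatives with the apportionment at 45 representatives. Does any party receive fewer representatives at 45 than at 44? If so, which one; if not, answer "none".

At 44 seats: P3 5, P2 20, P7 5, P1 7, P8 7.
At 45 seats: P3 5, P2 21, P7 5, P1 7, P8 7.
No party's allocation decreased.

none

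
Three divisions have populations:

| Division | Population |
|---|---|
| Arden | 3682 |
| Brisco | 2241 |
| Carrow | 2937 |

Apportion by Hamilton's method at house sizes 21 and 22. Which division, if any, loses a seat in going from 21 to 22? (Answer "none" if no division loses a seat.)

none

At 21 seats: Arden 9, Brisco 5, Carrow 7.
At 22 seats: Arden 9, Brisco 6, Carrow 7.
No division's allocation decreased.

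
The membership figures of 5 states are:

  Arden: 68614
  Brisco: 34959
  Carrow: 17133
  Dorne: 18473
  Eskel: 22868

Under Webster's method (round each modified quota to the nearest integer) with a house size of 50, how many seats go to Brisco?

Standard divisor 162047/50 ≈ 3240.94; standard quotas: Arden 21.171, Brisco 10.787, Carrow 5.286, Dorne 5.700, Eskel 7.056.
Rounding to the nearest integer gives Arden 21, Brisco 11, Carrow 5, Dorne 6, Eskel 7 — total 50, matching the house size, so no adjustment is needed.
Brisco receives 11.

11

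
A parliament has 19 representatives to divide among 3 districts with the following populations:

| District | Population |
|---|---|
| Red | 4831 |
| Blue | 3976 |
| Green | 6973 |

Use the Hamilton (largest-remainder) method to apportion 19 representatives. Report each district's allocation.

Red 6; Blue 5; Green 8

Standard divisor: 15780 ÷ 19 ≈ 830.526.
Standard quotas: Red 5.8168, Blue 4.7873, Green 8.3959.
Lower quotas: Red 5, Blue 4, Green 8 (sum 17, leaving 2 seats).
Remainders in descending order: Red 0.8168, Blue 0.7873, Green 0.3959.
Largest remainders: Red, Blue receive the extra seats.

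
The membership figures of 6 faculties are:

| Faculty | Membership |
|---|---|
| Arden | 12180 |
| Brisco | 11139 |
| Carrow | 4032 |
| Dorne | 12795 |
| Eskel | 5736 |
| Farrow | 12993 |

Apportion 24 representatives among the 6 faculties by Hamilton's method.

The standard divisor is 58875/24 ≈ 2453.125.
Standard quotas: Arden 4.9651, Brisco 4.5407, Carrow 1.6436, Dorne 5.2158, Eskel 2.3382, Farrow 5.2965.
Lower quotas: Arden 4, Brisco 4, Carrow 1, Dorne 5, Eskel 2, Farrow 5 (sum 21, leaving 3 seats).
Remainders in descending order: Arden 0.9651, Carrow 0.6436, Brisco 0.5407, Eskel 0.3382, Farrow 0.2965, Dorne 0.2158.
Largest remainders: Arden, Carrow, Brisco receive the extra seats.

Arden 5, Brisco 5, Carrow 2, Dorne 5, Eskel 2, Farrow 5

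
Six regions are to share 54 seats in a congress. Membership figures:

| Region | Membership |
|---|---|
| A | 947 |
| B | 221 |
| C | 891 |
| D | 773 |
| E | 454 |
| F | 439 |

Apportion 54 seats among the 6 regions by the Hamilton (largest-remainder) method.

Total 3725; standard divisor 3725/54 ≈ 68.981.
Standard quotas: A 13.728, B 3.204, C 12.917, D 11.206, E 6.581, F 6.364.
Lower quotas: A 13, B 3, C 12, D 11, E 6, F 6 (sum 51, leaving 3 seats).
Remainders in descending order: C 0.917, A 0.728, E 0.581, F 0.364, D 0.206, B 0.204.
Largest remainders: C, A, E receive the extra seats.

A: 14, B: 3, C: 13, D: 11, E: 7, F: 6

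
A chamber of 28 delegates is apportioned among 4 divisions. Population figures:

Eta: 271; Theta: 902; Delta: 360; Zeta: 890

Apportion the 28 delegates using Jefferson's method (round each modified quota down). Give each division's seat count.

Eta 3, Theta 11, Delta 4, Zeta 10

Standard divisor 2423/28 ≈ 86.536; standard quotas: Eta 3.132, Theta 10.423, Delta 4.160, Zeta 10.285.
Rounding down gives 3, 10, 4, 10 = 27 seats, so the divisor must be adjusted.
With modified divisor 81.5: modified quotas Eta 3.325, Theta 11.067, Delta 4.417, Zeta 10.920.
Rounding down: Eta 3, Theta 11, Delta 4, Zeta 10 (total 28).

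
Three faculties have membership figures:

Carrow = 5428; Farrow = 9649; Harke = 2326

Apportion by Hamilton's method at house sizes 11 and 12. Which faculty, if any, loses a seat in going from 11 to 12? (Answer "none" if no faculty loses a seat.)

Harke

At 11 seats: Carrow 3, Farrow 6, Harke 2.
At 12 seats: Carrow 4, Farrow 7, Harke 1.
Harke drops from 2 to 1.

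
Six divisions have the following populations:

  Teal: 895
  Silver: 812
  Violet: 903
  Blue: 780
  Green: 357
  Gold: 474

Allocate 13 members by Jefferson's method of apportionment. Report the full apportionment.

Teal=3, Silver=3, Violet=3, Blue=2, Green=1, Gold=1

Standard divisor 4221/13 ≈ 324.692; standard quotas: Teal 2.756, Silver 2.501, Violet 2.781, Blue 2.402, Green 1.100, Gold 1.460.
Rounding down gives 2, 2, 2, 2, 1, 1 = 10 seats, so the divisor must be adjusted.
With modified divisor 265: modified quotas Teal 3.377, Silver 3.064, Violet 3.408, Blue 2.943, Green 1.347, Gold 1.789.
Rounding down: Teal 3, Silver 3, Violet 3, Blue 2, Green 1, Gold 1 (total 13).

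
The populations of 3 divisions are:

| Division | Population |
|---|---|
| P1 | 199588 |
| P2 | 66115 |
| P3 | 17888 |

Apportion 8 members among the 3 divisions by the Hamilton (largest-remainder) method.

P1 6, P2 2, P3 0

The standard divisor is 283591/8 ≈ 35448.875.
Standard quotas: P1 5.6303, P2 1.8651, P3 0.5046.
Lower quotas: P1 5, P2 1, P3 0 (sum 6, leaving 2 seats).
Remainders in descending order: P2 0.8651, P1 0.6303, P3 0.5046.
Largest remainders: P2, P1 receive the extra seats.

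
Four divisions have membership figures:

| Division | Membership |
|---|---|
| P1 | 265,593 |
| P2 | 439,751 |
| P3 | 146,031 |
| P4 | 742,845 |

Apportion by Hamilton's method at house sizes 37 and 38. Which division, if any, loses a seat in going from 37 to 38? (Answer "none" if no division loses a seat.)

At 37 seats: P1 6, P2 10, P3 4, P4 17.
At 38 seats: P1 6, P2 11, P3 3, P4 18.
P3 drops from 4 to 3.

P3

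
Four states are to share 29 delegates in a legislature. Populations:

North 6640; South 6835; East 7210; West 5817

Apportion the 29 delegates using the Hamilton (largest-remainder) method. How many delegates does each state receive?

North 7; South 8; East 8; West 6

Total 26502; standard divisor 26502/29 ≈ 913.862.
Standard quotas: North 7.2659, South 7.4792, East 7.8896, West 6.3653.
Lower quotas: North 7, South 7, East 7, West 6 (sum 27, leaving 2 seats).
Remainders in descending order: East 0.8896, South 0.4792, West 0.3653, North 0.2659.
Largest remainders: East, South receive the extra seats.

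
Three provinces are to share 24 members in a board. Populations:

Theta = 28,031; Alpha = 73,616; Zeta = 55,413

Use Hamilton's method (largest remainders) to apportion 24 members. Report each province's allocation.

Total 157060; standard divisor 157060/24 ≈ 6544.167.
Standard quotas: Theta 4.2834, Alpha 11.2491, Zeta 8.4675.
Lower quotas: Theta 4, Alpha 11, Zeta 8 (sum 23, leaving 1 seat).
Remainders in descending order: Zeta 0.4675, Theta 0.2834, Alpha 0.2491.
The surplus seat goes to Zeta.

Theta 4, Alpha 11, Zeta 9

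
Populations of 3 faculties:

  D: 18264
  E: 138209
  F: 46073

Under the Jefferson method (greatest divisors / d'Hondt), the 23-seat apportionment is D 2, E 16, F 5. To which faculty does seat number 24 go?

E

Priority for the next seat is population ÷ (current seats + 1).
Priorities: D 6088.000, E 8129.941, F 7678.833.
Highest priority: E.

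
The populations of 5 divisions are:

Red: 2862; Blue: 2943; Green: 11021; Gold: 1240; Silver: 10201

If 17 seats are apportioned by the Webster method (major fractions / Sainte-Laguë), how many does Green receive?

6

Standard divisor 28267/17 ≈ 1662.765; standard quotas: Red 1.721, Blue 1.770, Green 6.628, Gold 0.746, Silver 6.135.
Rounding to the nearest integer gives 2, 2, 7, 1, 6 = 18 seats, so the divisor must be adjusted.
With modified divisor 1800: modified quotas Red 1.590, Blue 1.635, Green 6.123, Gold 0.689, Silver 5.667.
Rounding to the nearest integer: Red 2, Blue 2, Green 6, Gold 1, Silver 6 (total 17).
Green receives 6.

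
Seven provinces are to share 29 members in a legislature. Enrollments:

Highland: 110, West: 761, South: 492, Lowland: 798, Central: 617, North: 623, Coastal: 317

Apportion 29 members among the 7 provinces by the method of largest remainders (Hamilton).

Highland 1; West 6; South 4; Lowland 6; Central 5; North 5; Coastal 2

Total 3718; standard divisor 3718/29 ≈ 128.207.
Standard quotas: Highland 0.858, West 5.936, South 3.838, Lowland 6.224, Central 4.813, North 4.859, Coastal 2.473.
Lower quotas: Highland 0, West 5, South 3, Lowland 6, Central 4, North 4, Coastal 2 (sum 24, leaving 5 seats).
Remainders in descending order: West 0.936, North 0.859, Highland 0.858, South 0.838, Central 0.813, Coastal 0.473, Lowland 0.224.
The surplus seats go to West, North, Highland, South, Central.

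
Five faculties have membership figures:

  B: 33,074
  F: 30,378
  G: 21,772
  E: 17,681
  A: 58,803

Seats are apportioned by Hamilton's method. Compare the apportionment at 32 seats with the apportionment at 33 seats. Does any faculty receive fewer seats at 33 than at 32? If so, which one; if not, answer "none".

At 32 seats: B 7, F 6, G 4, E 3, A 12.
At 33 seats: B 7, F 6, G 4, E 4, A 12.
No faculty's allocation decreased.

none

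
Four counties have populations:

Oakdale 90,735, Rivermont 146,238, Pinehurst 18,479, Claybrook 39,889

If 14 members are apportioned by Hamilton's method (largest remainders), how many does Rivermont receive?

Standard divisor: 295341 ÷ 14 ≈ 21095.786.
Standard quotas: Oakdale 4.3011, Rivermont 6.9321, Pinehurst 0.8760, Claybrook 1.8909.
Lower quotas: Oakdale 4, Rivermont 6, Pinehurst 0, Claybrook 1 (sum 11, leaving 3 seats).
Remainders in descending order: Rivermont 0.9321, Claybrook 0.8909, Pinehurst 0.8760, Oakdale 0.3011.
The surplus seats go to Rivermont, Claybrook, Pinehurst.
Rivermont receives 7.

7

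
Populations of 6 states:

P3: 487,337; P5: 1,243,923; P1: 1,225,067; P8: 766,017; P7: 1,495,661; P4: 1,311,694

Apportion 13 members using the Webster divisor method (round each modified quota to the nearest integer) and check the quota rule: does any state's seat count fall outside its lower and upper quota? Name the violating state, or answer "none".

none

Standard quotas: P3 0.970, P5 2.477, P1 2.439, P8 1.525, P7 2.978, P4 2.611.
Webster allocation: P3 1, P5 2, P1 2, P8 2, P7 3, P4 3.
Every allocation lies between the lower and upper quota.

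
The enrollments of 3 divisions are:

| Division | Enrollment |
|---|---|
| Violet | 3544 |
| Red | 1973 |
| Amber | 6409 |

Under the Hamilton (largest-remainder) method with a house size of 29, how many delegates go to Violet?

9

Total 11926; standard divisor 11926/29 ≈ 411.241.
Standard quotas: Violet 8.6178, Red 4.7977, Amber 15.5845.
Lower quotas: Violet 8, Red 4, Amber 15 (sum 27, leaving 2 seats).
Remainders in descending order: Red 0.7977, Violet 0.6178, Amber 0.5845.
The surplus seats go to Red, Violet.
Violet receives 9.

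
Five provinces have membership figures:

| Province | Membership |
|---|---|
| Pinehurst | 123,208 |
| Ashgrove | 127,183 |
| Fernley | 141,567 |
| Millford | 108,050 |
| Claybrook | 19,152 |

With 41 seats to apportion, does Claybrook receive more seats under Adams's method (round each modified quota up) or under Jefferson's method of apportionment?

Adams: Pinehurst 10, Ashgrove 10, Fernley 11, Millford 8, Claybrook 2.
Jefferson: Pinehurst 10, Ashgrove 10, Fernley 11, Millford 9, Claybrook 1.
Claybrook gets 2 under Adams and 1 under Jefferson.

Adams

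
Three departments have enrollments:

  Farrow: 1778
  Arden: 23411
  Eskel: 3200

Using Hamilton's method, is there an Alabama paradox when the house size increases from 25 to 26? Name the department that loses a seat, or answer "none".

At 25 seats: Farrow 1, Arden 21, Eskel 3.
At 26 seats: Farrow 2, Arden 21, Eskel 3.
No department's allocation decreased.

none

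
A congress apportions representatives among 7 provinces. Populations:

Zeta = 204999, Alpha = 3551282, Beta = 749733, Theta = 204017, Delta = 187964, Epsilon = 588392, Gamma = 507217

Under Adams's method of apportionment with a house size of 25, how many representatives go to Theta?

1

Standard divisor 5993604/25 ≈ 239744.16; standard quotas: Zeta 0.855, Alpha 14.813, Beta 3.127, Theta 0.851, Delta 0.784, Epsilon 2.454, Gamma 2.116.
Rounding up gives 1, 15, 4, 1, 1, 3, 3 = 28 seats, so the divisor must be adjusted.
With modified divisor 263400: modified quotas Zeta 0.778, Alpha 13.482, Beta 2.846, Theta 0.775, Delta 0.714, Epsilon 2.234, Gamma 1.926.
Rounding up: Zeta 1, Alpha 14, Beta 3, Theta 1, Delta 1, Epsilon 3, Gamma 2 (total 25).
Theta receives 1.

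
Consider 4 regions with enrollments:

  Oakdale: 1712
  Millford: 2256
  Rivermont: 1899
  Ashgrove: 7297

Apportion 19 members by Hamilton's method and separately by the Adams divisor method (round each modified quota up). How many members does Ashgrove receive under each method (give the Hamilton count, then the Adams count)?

Hamilton: Oakdale 2, Millford 3, Rivermont 3, Ashgrove 11.
Adams: Oakdale 3, Millford 3, Rivermont 3, Ashgrove 10.
Ashgrove gets 11 under Hamilton and 10 under Adams.

11 and 10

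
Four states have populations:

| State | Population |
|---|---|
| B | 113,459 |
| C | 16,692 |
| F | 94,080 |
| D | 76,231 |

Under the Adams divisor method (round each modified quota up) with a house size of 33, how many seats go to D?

9

Standard divisor 300462/33 ≈ 9104.909; standard quotas: B 12.461, C 1.833, F 10.333, D 8.373.
Rounding up gives 13, 2, 11, 9 = 35 seats, so the divisor must be adjusted.
With modified divisor 9500: modified quotas B 11.943, C 1.757, F 9.903, D 8.024.
Rounding up: B 12, C 2, F 10, D 9 (total 33).
D receives 9.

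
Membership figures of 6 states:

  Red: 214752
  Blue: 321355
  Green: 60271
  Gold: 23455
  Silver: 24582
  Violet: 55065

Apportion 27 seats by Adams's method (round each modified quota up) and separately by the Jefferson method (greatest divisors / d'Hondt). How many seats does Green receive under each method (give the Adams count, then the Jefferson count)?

3 and 2

Adams: Red 8, Blue 12, Green 3, Gold 1, Silver 1, Violet 2.
Jefferson: Red 9, Blue 13, Green 2, Gold 0, Silver 1, Violet 2.
Green gets 3 under Adams and 2 under Jefferson.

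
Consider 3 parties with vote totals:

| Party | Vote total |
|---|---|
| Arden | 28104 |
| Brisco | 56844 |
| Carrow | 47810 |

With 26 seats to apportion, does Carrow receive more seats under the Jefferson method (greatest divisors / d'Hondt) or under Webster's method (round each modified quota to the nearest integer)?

Jefferson: Arden 5, Brisco 11, Carrow 10.
Webster: Arden 6, Brisco 11, Carrow 9.
Carrow gets 10 under Jefferson and 9 under Webster.

Jefferson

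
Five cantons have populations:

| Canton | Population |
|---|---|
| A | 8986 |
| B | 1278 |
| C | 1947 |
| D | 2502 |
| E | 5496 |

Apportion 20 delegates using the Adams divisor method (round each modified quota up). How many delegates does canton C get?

2

Standard divisor 20209/20 ≈ 1010.45; standard quotas: A 8.893, B 1.265, C 1.927, D 2.476, E 5.439.
Rounding up gives 9, 2, 2, 3, 6 = 22 seats, so the divisor must be adjusted.
With modified divisor 1200: modified quotas A 7.488, B 1.065, C 1.623, D 2.085, E 4.580.
Rounding up: A 8, B 2, C 2, D 3, E 5 (total 20).
C receives 2.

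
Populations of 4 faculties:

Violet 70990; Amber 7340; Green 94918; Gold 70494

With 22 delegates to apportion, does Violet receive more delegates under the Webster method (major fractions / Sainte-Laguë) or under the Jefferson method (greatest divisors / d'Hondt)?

Webster: Violet 6, Amber 1, Green 9, Gold 6.
Jefferson: Violet 7, Amber 0, Green 9, Gold 6.
Violet gets 6 under Webster and 7 under Jefferson.

Jefferson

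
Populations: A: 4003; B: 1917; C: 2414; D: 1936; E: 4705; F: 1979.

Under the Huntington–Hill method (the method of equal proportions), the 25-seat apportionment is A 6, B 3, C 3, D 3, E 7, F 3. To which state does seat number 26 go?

Priority for the next seat is population ÷ (√(s·(s+1))).
Priorities: A 617.676, B 553.390, C 696.862, D 558.875, E 628.732, F 571.288.
Highest priority: C.

C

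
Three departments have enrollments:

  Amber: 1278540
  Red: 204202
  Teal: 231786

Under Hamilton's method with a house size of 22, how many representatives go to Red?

3

The standard divisor is 1714528/22 ≈ 77933.091.
Standard quotas: Amber 16.4056, Red 2.6202, Teal 2.9742.
Lower quotas: Amber 16, Red 2, Teal 2 (sum 20, leaving 2 seats).
Remainders in descending order: Teal 0.9742, Red 0.6202, Amber 0.4056.
Largest remainders: Teal, Red receive the extra seats.
Red receives 3.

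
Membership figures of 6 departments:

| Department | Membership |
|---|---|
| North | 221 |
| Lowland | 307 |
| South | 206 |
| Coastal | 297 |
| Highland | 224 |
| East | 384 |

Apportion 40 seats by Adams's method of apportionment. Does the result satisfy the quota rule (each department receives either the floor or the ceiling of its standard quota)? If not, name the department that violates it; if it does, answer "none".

none

Standard quotas: North 5.394, Lowland 7.492, South 5.027, Coastal 7.248, Highland 5.467, East 9.372.
Adams allocation: North 6, Lowland 7, South 5, Coastal 7, Highland 6, East 9.
Every allocation lies between the lower and upper quota.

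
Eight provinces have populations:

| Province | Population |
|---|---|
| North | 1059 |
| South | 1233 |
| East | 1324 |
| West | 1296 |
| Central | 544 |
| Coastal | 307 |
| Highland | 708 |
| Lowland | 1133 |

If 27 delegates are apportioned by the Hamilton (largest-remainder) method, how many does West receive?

5

Total 7604; standard divisor 7604/27 ≈ 281.63.
Standard quotas: North 3.760, South 4.378, East 4.701, West 4.602, Central 1.932, Coastal 1.090, Highland 2.514, Lowland 4.023.
Lower quotas: North 3, South 4, East 4, West 4, Central 1, Coastal 1, Highland 2, Lowland 4 (sum 23, leaving 4 seats).
Remainders in descending order: Central 0.932, North 0.760, East 0.701, West 0.602, Highland 0.514, South 0.378, Coastal 0.090, Lowland 0.023.
Largest remainders: Central, North, East, West receive the extra seats.
West receives 5.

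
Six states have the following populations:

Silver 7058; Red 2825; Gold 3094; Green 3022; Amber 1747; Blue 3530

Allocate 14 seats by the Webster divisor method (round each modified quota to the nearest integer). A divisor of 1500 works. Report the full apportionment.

With modified divisor 1500: modified quotas Silver 4.705, Red 1.883, Gold 2.063, Green 2.015, Amber 1.165, Blue 2.353.
Rounding to the nearest integer: Silver 5, Red 2, Gold 2, Green 2, Amber 1, Blue 2 (total 14).

Silver: 5; Red: 2; Gold: 2; Green: 2; Amber: 1; Blue: 2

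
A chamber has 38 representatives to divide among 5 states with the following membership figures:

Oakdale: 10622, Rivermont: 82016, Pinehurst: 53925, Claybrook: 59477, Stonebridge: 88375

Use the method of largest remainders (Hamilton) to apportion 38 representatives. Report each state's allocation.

The standard divisor is 294415/38 ≈ 7747.763.
Standard quotas: Oakdale 1.3710, Rivermont 10.5858, Pinehurst 6.9601, Claybrook 7.6767, Stonebridge 11.4065.
Lower quotas: Oakdale 1, Rivermont 10, Pinehurst 6, Claybrook 7, Stonebridge 11 (sum 35, leaving 3 seats).
Remainders in descending order: Pinehurst 0.9601, Claybrook 0.6767, Rivermont 0.5858, Stonebridge 0.4065, Oakdale 0.3710.
The surplus seats go to Pinehurst, Claybrook, Rivermont.

Oakdale 1, Rivermont 11, Pinehurst 7, Claybrook 8, Stonebridge 11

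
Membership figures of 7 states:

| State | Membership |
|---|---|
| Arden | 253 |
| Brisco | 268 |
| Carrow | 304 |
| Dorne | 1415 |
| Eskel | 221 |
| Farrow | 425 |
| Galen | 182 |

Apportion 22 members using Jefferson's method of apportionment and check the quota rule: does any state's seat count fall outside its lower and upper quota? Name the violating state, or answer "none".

none

Standard quotas: Arden 1.814, Brisco 1.922, Carrow 2.180, Dorne 10.147, Eskel 1.585, Farrow 3.048, Galen 1.305.
Jefferson allocation: Arden 2, Brisco 2, Carrow 2, Dorne 11, Eskel 1, Farrow 3, Galen 1.
Every allocation lies between the lower and upper quota.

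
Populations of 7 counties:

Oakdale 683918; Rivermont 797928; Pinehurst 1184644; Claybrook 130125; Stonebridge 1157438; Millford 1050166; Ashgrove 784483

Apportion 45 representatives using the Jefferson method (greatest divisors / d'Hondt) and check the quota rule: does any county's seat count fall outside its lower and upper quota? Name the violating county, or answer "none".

none

Standard quotas: Oakdale 5.317, Rivermont 6.203, Pinehurst 9.209, Claybrook 1.012, Stonebridge 8.998, Millford 8.164, Ashgrove 6.098.
Jefferson allocation: Oakdale 5, Rivermont 6, Pinehurst 10, Claybrook 1, Stonebridge 9, Millford 8, Ashgrove 6.
Every allocation lies between the lower and upper quota.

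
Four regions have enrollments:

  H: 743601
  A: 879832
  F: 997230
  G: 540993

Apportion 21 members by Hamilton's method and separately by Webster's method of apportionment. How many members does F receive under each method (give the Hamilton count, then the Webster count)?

7 and 6

Hamilton: H 5, A 6, F 7, G 3.
Webster: H 5, A 6, F 6, G 4.
F gets 7 under Hamilton and 6 under Webster.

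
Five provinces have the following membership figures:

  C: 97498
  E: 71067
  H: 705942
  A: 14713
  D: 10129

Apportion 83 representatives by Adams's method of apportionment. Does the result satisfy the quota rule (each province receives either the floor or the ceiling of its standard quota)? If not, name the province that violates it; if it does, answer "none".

Standard quotas: C 8.998, E 6.559, H 65.151, A 1.358, D 0.935.
Adams allocation: C 9, E 7, H 64, A 2, D 1.
H has quota 65.151 (lower 65, upper 66) but receives 64 — outside the quota interval.

H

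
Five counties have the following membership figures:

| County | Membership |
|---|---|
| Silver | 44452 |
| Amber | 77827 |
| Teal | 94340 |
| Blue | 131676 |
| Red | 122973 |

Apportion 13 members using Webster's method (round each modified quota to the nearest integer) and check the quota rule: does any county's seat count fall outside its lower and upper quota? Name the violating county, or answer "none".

Standard quotas: Silver 1.226, Amber 2.147, Teal 2.602, Blue 3.632, Red 3.392.
Webster allocation: Silver 1, Amber 2, Teal 3, Blue 4, Red 3.
Every allocation lies between the lower and upper quota.

none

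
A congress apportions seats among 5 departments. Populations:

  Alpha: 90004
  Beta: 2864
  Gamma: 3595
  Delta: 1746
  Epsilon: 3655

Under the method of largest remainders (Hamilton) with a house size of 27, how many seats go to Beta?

1

The standard divisor is 101864/27 ≈ 3772.741.
Standard quotas: Alpha 23.8564, Beta 0.7591, Gamma 0.9529, Delta 0.4628, Epsilon 0.9688.
Lower quotas: Alpha 23, Beta 0, Gamma 0, Delta 0, Epsilon 0 (sum 23, leaving 4 seats).
Remainders in descending order: Epsilon 0.9688, Gamma 0.9529, Alpha 0.8564, Beta 0.7591, Delta 0.4628.
Largest remainders: Epsilon, Gamma, Alpha, Beta receive the extra seats.
Beta receives 1.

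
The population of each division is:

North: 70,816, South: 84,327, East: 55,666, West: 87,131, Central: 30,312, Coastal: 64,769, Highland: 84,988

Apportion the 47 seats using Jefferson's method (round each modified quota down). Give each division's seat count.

North=7; South=8; East=5; West=9; Central=3; Coastal=6; Highland=9

Standard divisor 478009/47 ≈ 10170.404; standard quotas: North 6.963, South 8.291, East 5.473, West 8.567, Central 2.980, Coastal 6.368, Highland 8.356.
Rounding down gives 6, 8, 5, 8, 2, 6, 8 = 43 seats, so the divisor must be adjusted.
With modified divisor 9400: modified quotas North 7.534, South 8.971, East 5.922, West 9.269, Central 3.225, Coastal 6.890, Highland 9.041.
Rounding down: North 7, South 8, East 5, West 9, Central 3, Coastal 6, Highland 9 (total 47).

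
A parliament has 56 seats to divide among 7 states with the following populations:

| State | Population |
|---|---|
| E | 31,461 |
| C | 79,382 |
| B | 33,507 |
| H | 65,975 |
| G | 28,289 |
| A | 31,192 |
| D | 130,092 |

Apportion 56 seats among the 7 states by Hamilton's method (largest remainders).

Total 399898; standard divisor 399898/56 ≈ 7141.036.
Standard quotas: E 4.4057, C 11.1163, B 4.6922, H 9.2389, G 3.9615, A 4.3680, D 18.2175.
Lower quotas: E 4, C 11, B 4, H 9, G 3, A 4, D 18 (sum 53, leaving 3 seats).
Remainders in descending order: G 0.9615, B 0.6922, E 0.4057, A 0.3680, H 0.2389, D 0.2175, C 0.1163.
The surplus seats go to G, B, E.

E: 5, C: 11, B: 5, H: 9, G: 4, A: 4, D: 18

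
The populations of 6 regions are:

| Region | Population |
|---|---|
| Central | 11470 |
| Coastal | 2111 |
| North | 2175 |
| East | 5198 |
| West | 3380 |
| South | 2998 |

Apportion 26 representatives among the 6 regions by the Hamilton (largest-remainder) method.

Standard divisor: 27332 ÷ 26 ≈ 1051.231.
Standard quotas: Central 10.9110, Coastal 2.0081, North 2.0690, East 4.9447, West 3.2153, South 2.8519.
Lower quotas: Central 10, Coastal 2, North 2, East 4, West 3, South 2 (sum 23, leaving 3 seats).
Remainders in descending order: East 0.9447, Central 0.9110, South 0.8519, West 0.2153, North 0.0690, Coastal 0.0081.
Largest remainders: East, Central, South receive the extra seats.

Central=11, Coastal=2, North=2, East=5, West=3, South=3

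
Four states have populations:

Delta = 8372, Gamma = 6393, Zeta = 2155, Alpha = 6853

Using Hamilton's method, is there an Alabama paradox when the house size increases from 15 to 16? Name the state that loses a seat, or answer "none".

At 15 seats: Delta 5, Gamma 4, Zeta 2, Alpha 4.
At 16 seats: Delta 6, Gamma 4, Zeta 1, Alpha 5.
Zeta drops from 2 to 1.

Zeta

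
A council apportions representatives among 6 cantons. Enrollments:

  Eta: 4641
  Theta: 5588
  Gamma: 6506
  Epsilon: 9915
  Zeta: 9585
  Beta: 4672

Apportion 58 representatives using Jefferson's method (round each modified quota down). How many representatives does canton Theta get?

8

Standard divisor 40907/58 ≈ 705.293; standard quotas: Eta 6.580, Theta 7.923, Gamma 9.225, Epsilon 14.058, Zeta 13.590, Beta 6.624.
Rounding down gives 6, 7, 9, 14, 13, 6 = 55 seats, so the divisor must be adjusted.
With modified divisor 665: modified quotas Eta 6.979, Theta 8.403, Gamma 9.783, Epsilon 14.910, Zeta 14.414, Beta 7.026.
Rounding down: Eta 6, Theta 8, Gamma 9, Epsilon 14, Zeta 14, Beta 7 (total 58).
Theta receives 8.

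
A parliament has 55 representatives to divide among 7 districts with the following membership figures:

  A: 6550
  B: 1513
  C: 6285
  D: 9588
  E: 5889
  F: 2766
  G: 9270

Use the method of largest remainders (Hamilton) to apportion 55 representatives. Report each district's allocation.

Standard divisor: 41861 ÷ 55 ≈ 761.109.
Standard quotas: A 8.6059, B 1.9879, C 8.2577, D 12.5974, E 7.7374, F 3.6342, G 12.1796.
Lower quotas: A 8, B 1, C 8, D 12, E 7, F 3, G 12 (sum 51, leaving 4 seats).
Remainders in descending order: B 0.9879, E 0.7374, F 0.6342, A 0.6059, D 0.5974, C 0.2577, G 0.1796.
The surplus seats go to B, E, F, A.

A: 9, B: 2, C: 8, D: 12, E: 8, F: 4, G: 12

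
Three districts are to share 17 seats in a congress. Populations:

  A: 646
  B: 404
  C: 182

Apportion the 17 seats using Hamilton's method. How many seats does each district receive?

Total 1232; standard divisor 1232/17 ≈ 72.471.
Standard quotas: A 8.914, B 5.575, C 2.511.
Lower quotas: A 8, B 5, C 2 (sum 15, leaving 2 seats).
Remainders in descending order: A 0.914, B 0.575, C 0.511.
The surplus seats go to A, B.

A 9; B 6; C 2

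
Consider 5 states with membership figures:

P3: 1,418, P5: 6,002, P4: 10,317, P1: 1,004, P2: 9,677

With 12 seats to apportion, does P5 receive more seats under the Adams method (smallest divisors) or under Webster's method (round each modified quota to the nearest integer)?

Webster

Adams: P3 1, P5 2, P4 4, P1 1, P2 4.
Webster: P3 1, P5 3, P4 4, P1 0, P2 4.
P5 gets 2 under Adams and 3 under Webster.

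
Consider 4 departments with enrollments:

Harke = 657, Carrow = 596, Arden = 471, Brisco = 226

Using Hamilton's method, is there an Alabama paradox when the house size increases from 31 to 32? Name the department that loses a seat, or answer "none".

At 31 seats: Harke 10, Carrow 9, Arden 8, Brisco 4.
At 32 seats: Harke 11, Carrow 10, Arden 8, Brisco 3.
Brisco drops from 4 to 3.

Brisco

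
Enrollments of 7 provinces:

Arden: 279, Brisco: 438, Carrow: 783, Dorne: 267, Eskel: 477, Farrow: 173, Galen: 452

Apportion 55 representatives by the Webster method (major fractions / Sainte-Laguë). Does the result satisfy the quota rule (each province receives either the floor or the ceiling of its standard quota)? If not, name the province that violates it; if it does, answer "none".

none

Standard quotas: Arden 5.349, Brisco 8.397, Carrow 15.010, Dorne 5.119, Eskel 9.144, Farrow 3.316, Galen 8.665.
Webster allocation: Arden 5, Brisco 9, Carrow 15, Dorne 5, Eskel 9, Farrow 3, Galen 9.
Every allocation lies between the lower and upper quota.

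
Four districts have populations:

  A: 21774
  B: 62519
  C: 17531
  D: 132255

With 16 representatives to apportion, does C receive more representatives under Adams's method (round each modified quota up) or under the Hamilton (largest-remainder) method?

Adams: A 2, B 4, C 2, D 8.
Hamilton: A 2, B 4, C 1, D 9.
C gets 2 under Adams and 1 under Hamilton.

Adams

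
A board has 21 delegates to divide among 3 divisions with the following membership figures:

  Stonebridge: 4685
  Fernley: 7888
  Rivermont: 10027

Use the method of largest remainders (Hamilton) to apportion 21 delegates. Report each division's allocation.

Stonebridge 5; Fernley 7; Rivermont 9

Standard divisor: 22600 ÷ 21 ≈ 1076.19.
Standard quotas: Stonebridge 4.3533, Fernley 7.3296, Rivermont 9.3171.
Lower quotas: Stonebridge 4, Fernley 7, Rivermont 9 (sum 20, leaving 1 seat).
Remainders in descending order: Stonebridge 0.3533, Fernley 0.3296, Rivermont 0.3171.
The surplus seat goes to Stonebridge.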